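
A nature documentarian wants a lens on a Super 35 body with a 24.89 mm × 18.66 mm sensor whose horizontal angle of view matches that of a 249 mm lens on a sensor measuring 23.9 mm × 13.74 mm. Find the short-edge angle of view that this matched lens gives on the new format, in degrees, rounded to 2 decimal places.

4.12°

Equal horizontal AOV ⇒ f₂ = f₁ · 24.89/23.9 = 249 × 1.04142 ≈ 259.3142 mm.
Short-edge AOV on the new format = 2·arctan(18.66 / (2 × 259.3142)) = 2·arctan(0.03598) ≈ 4.1212°.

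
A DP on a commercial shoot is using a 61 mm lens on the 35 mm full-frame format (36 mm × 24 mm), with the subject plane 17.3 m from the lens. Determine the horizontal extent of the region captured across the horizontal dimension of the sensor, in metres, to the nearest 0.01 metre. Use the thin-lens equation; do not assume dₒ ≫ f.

10.17 m

dₒ: 17.3 m = 17300 mm.
Similar triangles through the lens centre give W/dₒ = w/dᵢ; with 1/f = 1/dₒ + 1/dᵢ this gives W = w·(dₒ − f)/f.
W = 36 mm × (17300 − 61) / 61 = 36 × 282.6066 ≈ 10173.836 mm = 10.1738 m.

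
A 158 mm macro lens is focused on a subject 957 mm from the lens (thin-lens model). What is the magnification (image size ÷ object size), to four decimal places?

Thin lens: 1/f = 1/dₒ + 1/dᵢ → 1/dᵢ = 1/158 − 1/957 = 0.0052842 mm⁻¹, so dᵢ ≈ 189.2441 mm.
Magnification m = dᵢ/dₒ = 189.2441/957 ≈ 0.19775.

0.1977×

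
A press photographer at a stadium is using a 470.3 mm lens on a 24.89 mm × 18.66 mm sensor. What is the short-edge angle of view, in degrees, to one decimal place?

Angle of view α = 2·arctan(h/2f) with h = 18.66 mm and f = 470.3 mm.
h/2f = 0.01984; arctan(0.01984) ≈ 1.1365°, so α ≈ 2.2730°.

2.3°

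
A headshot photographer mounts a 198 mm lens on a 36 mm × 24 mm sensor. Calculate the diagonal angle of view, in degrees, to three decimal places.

12.471°

Sensor diagonal = √(36² + 24²) = √1872.0000 ≈ 43.2666 mm.
Angle of view α = 2·arctan(d/2f) with d = 43.2666 mm and f = 198 mm.
d/2f = 0.10926; arctan(0.10926) ≈ 6.2354°, so α ≈ 12.4707°.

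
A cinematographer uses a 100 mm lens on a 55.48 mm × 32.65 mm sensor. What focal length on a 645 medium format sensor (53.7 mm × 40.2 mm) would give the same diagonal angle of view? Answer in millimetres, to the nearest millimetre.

104 mm

Sensor diagonal = √(55.48² + 32.65²) = √4144.0529 ≈ 64.3743 mm.
Sensor diagonal = √(53.7² + 40.2²) = √4499.7300 ≈ 67.0800 mm.
Equal angle of view means equal diagonal/f ratio, so f₂ = f₁ · (diagonal₂/diagonal₁) = 100 × 67.0800/64.3743.
f₂ = 100 × 1.04203 ≈ 104.203 mm.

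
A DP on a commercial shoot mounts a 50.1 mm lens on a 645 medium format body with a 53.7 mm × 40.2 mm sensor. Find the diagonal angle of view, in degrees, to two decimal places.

Sensor diagonal = √(53.7² + 40.2²) = √4499.7300 ≈ 67.0800 mm.
Angle of view α = 2·arctan(d/2f) with d = 67.0800 mm and f = 50.1 mm.
d/2f = 0.66946; arctan(0.66946) ≈ 33.8008°, so α ≈ 67.6016°.

67.60°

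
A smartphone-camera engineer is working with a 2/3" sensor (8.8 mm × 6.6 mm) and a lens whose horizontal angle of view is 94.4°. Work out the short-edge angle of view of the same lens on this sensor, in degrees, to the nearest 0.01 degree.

78.01°

From the horizontal AOV: f = 8.8 / (2·tan(47.2°)) = 8.8 / 2.15980 ≈ 4.0744 mm.
Short-edge AOV = 2·arctan(6.6 / (2 × 4.0744)) = 2·arctan(0.80993) ≈ 78.0098°.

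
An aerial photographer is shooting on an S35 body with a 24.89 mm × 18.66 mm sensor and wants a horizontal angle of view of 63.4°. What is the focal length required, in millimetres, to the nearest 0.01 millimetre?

From α = 2·arctan(w/2f) we get f = w / (2·tan(α/2)).
With w = 24.89 mm and α/2 = 31.7°, tan(α/2) ≈ 0.61761, so f ≈ 24.89 / 1.23523 ≈ 20.1502 mm.

20.15 mm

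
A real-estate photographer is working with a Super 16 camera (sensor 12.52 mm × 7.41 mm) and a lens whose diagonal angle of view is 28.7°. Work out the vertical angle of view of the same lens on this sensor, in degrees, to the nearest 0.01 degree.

14.85°

Sensor diagonal = √(12.52² + 7.41²) = √211.6585 ≈ 14.5485 mm.
From the diagonal AOV: f = 14.5485 / (2·tan(14.35°)) = 14.5485 / 0.51165 ≈ 28.4343 mm.
Vertical AOV = 2·arctan(7.41 / (2 × 28.4343)) = 2·arctan(0.13030) ≈ 14.8477°.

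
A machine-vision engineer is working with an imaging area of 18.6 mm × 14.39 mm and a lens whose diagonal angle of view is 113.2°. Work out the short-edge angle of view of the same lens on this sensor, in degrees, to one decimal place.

Sensor diagonal = √(18.6² + 14.39²) = √553.0321 ≈ 23.5166 mm.
From the diagonal AOV: f = 23.5166 / (2·tan(56.6°)) = 23.5166 / 3.03316 ≈ 7.7532 mm.
Short-edge AOV = 2·arctan(14.39 / (2 × 7.7532)) = 2·arctan(0.92801) ≈ 85.7230°.

85.7°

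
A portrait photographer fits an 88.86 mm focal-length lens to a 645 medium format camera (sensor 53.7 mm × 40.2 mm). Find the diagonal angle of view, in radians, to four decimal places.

Sensor diagonal = √(53.7² + 40.2²) = √4499.7300 ≈ 67.0800 mm.
Angle of view α = 2·arctan(d/2f) with d = 67.0800 mm and f = 88.86 mm.
d/2f = 0.37745; arctan(0.37745) ≈ 0.3609 rad, so α ≈ 0.7218 rad.

0.7218 rad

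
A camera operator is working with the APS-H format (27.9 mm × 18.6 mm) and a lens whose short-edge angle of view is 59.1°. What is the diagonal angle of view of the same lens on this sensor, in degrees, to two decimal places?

From the short-edge AOV: f = 18.6 / (2·tan(29.55°)) = 18.6 / 1.13385 ≈ 16.4043 mm.
Sensor diagonal = √(27.9² + 18.6²) = √1124.3700 ≈ 33.5316 mm.
Diagonal AOV = 2·arctan(33.5316 / (2 × 16.4043)) = 2·arctan(1.02204) ≈ 91.2489°.

91.25°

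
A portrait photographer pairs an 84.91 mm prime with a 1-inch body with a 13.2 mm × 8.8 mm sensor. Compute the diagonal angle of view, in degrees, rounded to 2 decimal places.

Sensor diagonal = √(13.2² + 8.8²) = √251.6800 ≈ 15.8644 mm.
Angle of view α = 2·arctan(d/2f) with d = 15.8644 mm and f = 84.91 mm.
d/2f = 0.09342; arctan(0.09342) ≈ 5.3370°, so α ≈ 10.6741°.

10.67°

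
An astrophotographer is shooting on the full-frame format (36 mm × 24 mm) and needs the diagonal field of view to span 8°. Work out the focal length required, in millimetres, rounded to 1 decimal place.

309.4 mm

Sensor diagonal = √(36² + 24²) = √1872.0000 ≈ 43.2666 mm.
From α = 2·arctan(d/2f) we get f = d / (2·tan(α/2)).
With d = 43.2666 mm and α/2 = 4°, tan(α/2) ≈ 0.06993, so f ≈ 43.2666 / 0.13985 ≈ 309.3707 mm.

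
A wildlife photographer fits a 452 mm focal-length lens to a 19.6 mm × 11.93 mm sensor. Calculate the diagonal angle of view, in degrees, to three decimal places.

2.908°

Sensor diagonal = √(19.6² + 11.93²) = √526.4849 ≈ 22.9453 mm.
Angle of view α = 2·arctan(d/2f) with d = 22.9453 mm and f = 452 mm.
d/2f = 0.02538; arctan(0.02538) ≈ 1.4540°, so α ≈ 2.9079°.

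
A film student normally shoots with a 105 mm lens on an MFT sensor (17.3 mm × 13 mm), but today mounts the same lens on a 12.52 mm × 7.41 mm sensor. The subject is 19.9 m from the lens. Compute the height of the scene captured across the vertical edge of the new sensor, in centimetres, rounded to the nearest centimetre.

The focal length stays 105 mm; the relevant sensor dimension is now h = 7.41 mm. Object distance dₒ = 19.9 m = 19900 mm.
Thin-lens field height W = h·(dₒ − f)/f = 7.41 × (19900 − 105)/105 ≈ 1396.961 mm = 139.696 cm.

140 cm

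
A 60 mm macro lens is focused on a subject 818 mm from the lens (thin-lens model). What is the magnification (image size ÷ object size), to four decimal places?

0.0792×

Thin lens: 1/f = 1/dₒ + 1/dᵢ → 1/dᵢ = 1/60 − 1/818 = 0.0154442 mm⁻¹, so dᵢ ≈ 64.7493 mm.
Magnification m = dᵢ/dₒ = 64.7493/818 ≈ 0.07916.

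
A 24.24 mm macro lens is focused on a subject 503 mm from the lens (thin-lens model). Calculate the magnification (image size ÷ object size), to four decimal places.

0.0506×

Thin lens: 1/f = 1/dₒ + 1/dᵢ → 1/dᵢ = 1/24.24 − 1/503 = 0.0392661 mm⁻¹, so dᵢ ≈ 25.4673 mm.
Magnification m = dᵢ/dₒ = 25.4673/503 ≈ 0.05063.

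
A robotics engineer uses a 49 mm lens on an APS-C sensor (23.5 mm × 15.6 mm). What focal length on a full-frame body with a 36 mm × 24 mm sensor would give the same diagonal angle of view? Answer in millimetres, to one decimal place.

Sensor diagonal = √(23.5² + 15.6²) = √795.6100 ≈ 28.2066 mm.
Sensor diagonal = √(36² + 24²) = √1872.0000 ≈ 43.2666 mm.
Equal angle of view means equal diagonal/f ratio, so f₂ = f₁ · (diagonal₂/diagonal₁) = 49 × 43.2666/28.2066.
f₂ = 49 × 1.53392 ≈ 75.162 mm.

75.2 mm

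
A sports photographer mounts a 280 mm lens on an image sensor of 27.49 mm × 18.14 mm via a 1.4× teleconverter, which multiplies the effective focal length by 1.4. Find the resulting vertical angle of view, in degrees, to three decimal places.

Effective focal length f = 280 × 1.4 = 392 mm.
α = 2·arctan(18.14 / (2 × 392)) = 2·arctan(0.02314) ≈ 2.6509°.

2.651°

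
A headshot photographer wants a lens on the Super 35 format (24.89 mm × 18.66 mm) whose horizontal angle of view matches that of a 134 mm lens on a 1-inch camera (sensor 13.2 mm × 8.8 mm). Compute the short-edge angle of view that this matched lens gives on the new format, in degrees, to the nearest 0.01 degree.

4.23°

Equal horizontal AOV ⇒ f₂ = f₁ · 24.89/13.2 = 134 × 1.88561 ≈ 252.6712 mm.
Short-edge AOV on the new format = 2·arctan(18.66 / (2 × 252.6712)) = 2·arctan(0.03693) ≈ 4.2294°.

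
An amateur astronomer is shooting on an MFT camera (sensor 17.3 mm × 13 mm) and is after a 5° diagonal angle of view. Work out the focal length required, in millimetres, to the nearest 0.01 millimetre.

Sensor diagonal = √(17.3² + 13²) = √468.2900 ≈ 21.6400 mm.
From α = 2·arctan(d/2f) we get f = d / (2·tan(α/2)).
With d = 21.6400 mm and α/2 = 2.5°, tan(α/2) ≈ 0.04366, so f ≈ 21.6400 / 0.08732 ≈ 247.8188 mm.

247.82 mm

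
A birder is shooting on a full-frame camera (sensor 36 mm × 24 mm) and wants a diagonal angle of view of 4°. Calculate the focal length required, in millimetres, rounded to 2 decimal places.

Sensor diagonal = √(36² + 24²) = √1872.0000 ≈ 43.2666 mm.
From α = 2·arctan(d/2f) we get f = d / (2·tan(α/2)).
With d = 43.2666 mm and α/2 = 2°, tan(α/2) ≈ 0.03492, so f ≈ 43.2666 / 0.06984 ≈ 619.4969 mm.

619.50 mm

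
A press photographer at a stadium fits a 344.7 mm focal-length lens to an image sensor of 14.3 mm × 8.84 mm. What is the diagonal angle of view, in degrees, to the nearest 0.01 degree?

Sensor diagonal = √(14.3² + 8.84²) = √282.6356 ≈ 16.8118 mm.
Angle of view α = 2·arctan(d/2f) with d = 16.8118 mm and f = 344.7 mm.
d/2f = 0.02439; arctan(0.02439) ≈ 1.3969°, so α ≈ 2.7939°.

2.79°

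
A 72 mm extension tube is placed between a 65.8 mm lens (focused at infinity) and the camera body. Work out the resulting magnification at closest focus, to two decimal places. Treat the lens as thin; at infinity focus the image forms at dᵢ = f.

The tube moves the image plane from f to f + e, so dᵢ = 65.8 + 72 = 137.8 mm. Focus is achieved when 1/f = 1/dₒ + 1/dᵢ, giving dₒ = 1/(1/f − 1/(f+e)).
Magnification m = dᵢ/dₒ = (f+e)·(1/f − 1/(f+e)) = e/f = 72/65.8 ≈ 1.0942.

1.09×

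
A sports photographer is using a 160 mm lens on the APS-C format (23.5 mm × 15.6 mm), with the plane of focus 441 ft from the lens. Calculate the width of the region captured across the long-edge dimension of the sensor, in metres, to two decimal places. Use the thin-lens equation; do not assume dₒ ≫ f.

dₒ: 441 ft × 304.8 mm/ft = 134416.80 mm.
Similar triangles through the lens centre give W/dₒ = w/dᵢ; with 1/f = 1/dₒ + 1/dᵢ this gives W = w·(dₒ − f)/f.
W = 23.5 mm × (134417 − 160) / 160 = 23.5 × 839.1050 ≈ 19718.967 mm = 19.719 m.

19.72 m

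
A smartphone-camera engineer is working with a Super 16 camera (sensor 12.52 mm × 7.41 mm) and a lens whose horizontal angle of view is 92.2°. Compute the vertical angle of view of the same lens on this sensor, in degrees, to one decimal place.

63.2°

From the horizontal AOV: f = 12.52 / (2·tan(46.1°)) = 12.52 / 2.07831 ≈ 6.0241 mm.
Vertical AOV = 2·arctan(7.41 / (2 × 6.0241)) = 2·arctan(0.61503) ≈ 63.1852°.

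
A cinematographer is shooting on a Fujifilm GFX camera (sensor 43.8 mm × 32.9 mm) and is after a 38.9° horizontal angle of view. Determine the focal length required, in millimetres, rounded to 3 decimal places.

From α = 2·arctan(w/2f) we get f = w / (2·tan(α/2)).
With w = 43.8 mm and α/2 = 19.45°, tan(α/2) ≈ 0.35314, so f ≈ 43.8 / 0.70627 ≈ 62.0156 mm.

62.016 mm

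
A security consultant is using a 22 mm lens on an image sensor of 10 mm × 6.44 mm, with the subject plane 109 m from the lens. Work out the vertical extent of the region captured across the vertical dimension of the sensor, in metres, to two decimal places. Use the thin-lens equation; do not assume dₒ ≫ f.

31.90 m

dₒ: 109 m = 109000 mm.
Similar triangles through the lens centre give W/dₒ = h/dᵢ; with 1/f = 1/dₒ + 1/dᵢ this gives W = h·(dₒ − f)/f.
W = 6.44 mm × (109000 − 22) / 22 = 6.44 × 4953.5455 ≈ 31900.833 mm = 31.9008 m.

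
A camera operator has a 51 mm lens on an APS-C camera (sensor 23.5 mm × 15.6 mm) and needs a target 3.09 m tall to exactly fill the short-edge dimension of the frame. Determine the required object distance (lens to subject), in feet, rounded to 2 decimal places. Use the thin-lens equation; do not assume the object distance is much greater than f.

W: 3.09 m = 3090 mm.
Magnification m = h/W = dᵢ/dₒ; combined with 1/f = 1/dₒ + 1/dᵢ this gives dₒ = f·(1 + W/h).
dₒ = 51 mm × (1 + 3090/15.6) = 51 × 199.0769 ≈ 10152.923 mm = 10152.923/304.8 ft = 33.3101 ft.

33.31 ft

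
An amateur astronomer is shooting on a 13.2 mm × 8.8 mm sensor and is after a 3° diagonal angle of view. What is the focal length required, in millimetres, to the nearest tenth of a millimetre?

302.9 mm

Sensor diagonal = √(13.2² + 8.8²) = √251.6800 ≈ 15.8644 mm.
From α = 2·arctan(d/2f) we get f = d / (2·tan(α/2)).
With d = 15.8644 mm and α/2 = 1.5°, tan(α/2) ≈ 0.02619, so f ≈ 15.8644 / 0.05237 ≈ 302.9190 mm.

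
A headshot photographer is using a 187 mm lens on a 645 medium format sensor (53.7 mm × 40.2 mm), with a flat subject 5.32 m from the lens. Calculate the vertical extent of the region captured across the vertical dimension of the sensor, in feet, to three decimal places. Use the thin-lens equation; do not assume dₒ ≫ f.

dₒ: 5.32 m = 5320 mm.
Similar triangles through the lens centre give W/dₒ = h/dᵢ; with 1/f = 1/dₒ + 1/dᵢ this gives W = h·(dₒ − f)/f.
W = 40.2 mm × (5320 − 187) / 187 = 40.2 × 27.4492 ≈ 1103.458 mm = 1103.458/304.8 ft = 3.62027 ft.

3.620 ft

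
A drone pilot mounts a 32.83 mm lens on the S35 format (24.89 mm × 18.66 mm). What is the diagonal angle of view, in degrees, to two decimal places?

Sensor diagonal = √(24.89² + 18.66²) = √967.7077 ≈ 31.1080 mm.
Angle of view α = 2·arctan(d/2f) with d = 31.1080 mm and f = 32.83 mm.
d/2f = 0.47377; arctan(0.47377) ≈ 25.3504°, so α ≈ 50.7008°.

50.70°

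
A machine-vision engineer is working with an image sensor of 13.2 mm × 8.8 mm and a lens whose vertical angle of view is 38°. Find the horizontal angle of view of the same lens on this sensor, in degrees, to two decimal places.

From the vertical AOV: f = 8.8 / (2·tan(19°)) = 8.8 / 0.68866 ≈ 12.7785 mm.
Horizontal AOV = 2·arctan(13.2 / (2 × 12.7785)) = 2·arctan(0.51649) ≈ 54.6319°.

54.63°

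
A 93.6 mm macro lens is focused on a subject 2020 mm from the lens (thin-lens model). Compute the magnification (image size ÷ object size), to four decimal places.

0.0486×

Thin lens: 1/f = 1/dₒ + 1/dᵢ → 1/dᵢ = 1/93.6 − 1/2020 = 0.0101887 mm⁻¹, so dᵢ ≈ 98.1478 mm.
Magnification m = dᵢ/dₒ = 98.1478/2020 ≈ 0.04859.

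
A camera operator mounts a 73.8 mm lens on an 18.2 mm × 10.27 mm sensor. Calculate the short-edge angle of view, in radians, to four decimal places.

0.1389 rad

Angle of view α = 2·arctan(h/2f) with h = 10.27 mm and f = 73.8 mm.
h/2f = 0.06958; arctan(0.06958) ≈ 0.0695 rad, so α ≈ 0.1389 rad.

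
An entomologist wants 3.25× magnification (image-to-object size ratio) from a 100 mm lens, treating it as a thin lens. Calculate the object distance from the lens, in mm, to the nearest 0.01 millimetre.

With m = dᵢ/dₒ and 1/f = 1/dₒ + 1/dᵢ, substituting dᵢ = m·dₒ gives 1/f = (1 + 1/m)/dₒ, hence dₒ = f·(1 + 1/m).
dₒ = 100 × (1 + 1/3.25) = 100 × 1.30769 ≈ 130.769 mm.

130.77 mm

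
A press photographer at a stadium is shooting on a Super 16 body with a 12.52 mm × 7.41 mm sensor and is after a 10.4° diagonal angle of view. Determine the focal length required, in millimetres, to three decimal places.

79.930 mm

Sensor diagonal = √(12.52² + 7.41²) = √211.6585 ≈ 14.5485 mm.
From α = 2·arctan(d/2f) we get f = d / (2·tan(α/2)).
With d = 14.5485 mm and α/2 = 5.2°, tan(α/2) ≈ 0.09101, so f ≈ 14.5485 / 0.18201 ≈ 79.9305 mm.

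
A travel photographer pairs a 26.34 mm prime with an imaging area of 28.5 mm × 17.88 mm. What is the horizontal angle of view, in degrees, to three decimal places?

56.827°

Angle of view α = 2·arctan(w/2f) with w = 28.5 mm and f = 26.34 mm.
w/2f = 0.54100; arctan(0.54100) ≈ 28.4135°, so α ≈ 56.8270°.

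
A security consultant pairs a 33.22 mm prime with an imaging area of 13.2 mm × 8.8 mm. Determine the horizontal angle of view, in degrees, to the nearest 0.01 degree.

Angle of view α = 2·arctan(w/2f) with w = 13.2 mm and f = 33.22 mm.
w/2f = 0.19868; arctan(0.19868) ≈ 11.2369°, so α ≈ 22.4739°.

22.47°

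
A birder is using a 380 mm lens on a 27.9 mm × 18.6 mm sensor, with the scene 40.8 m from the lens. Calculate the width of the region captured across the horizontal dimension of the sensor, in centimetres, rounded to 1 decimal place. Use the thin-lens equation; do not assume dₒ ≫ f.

296.8 cm

dₒ: 40.8 m = 40800 mm.
Similar triangles through the lens centre give W/dₒ = w/dᵢ; with 1/f = 1/dₒ + 1/dᵢ this gives W = w·(dₒ − f)/f.
W = 27.9 mm × (40800 − 380) / 380 = 27.9 × 106.3684 ≈ 2967.679 mm = 296.768 cm.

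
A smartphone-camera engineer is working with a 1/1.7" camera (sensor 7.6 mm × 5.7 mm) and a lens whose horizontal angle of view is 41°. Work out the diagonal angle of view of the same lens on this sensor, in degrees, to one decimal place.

50.1°

From the horizontal AOV: f = 7.6 / (2·tan(20.5°)) = 7.6 / 0.74777 ≈ 10.1636 mm.
Sensor diagonal = √(7.6² + 5.7²) = √90.2500 ≈ 9.5000 mm.
Diagonal AOV = 2·arctan(9.5000 / (2 × 10.1636)) = 2·arctan(0.46736) ≈ 50.0986°.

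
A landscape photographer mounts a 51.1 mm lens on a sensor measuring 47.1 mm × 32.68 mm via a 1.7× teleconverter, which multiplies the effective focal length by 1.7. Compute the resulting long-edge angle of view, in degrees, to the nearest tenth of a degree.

30.3°

Effective focal length f = 51.1 × 1.7 = 86.87 mm.
α = 2·arctan(47.1 / (2 × 86.87)) = 2·arctan(0.27109) ≈ 30.3360°.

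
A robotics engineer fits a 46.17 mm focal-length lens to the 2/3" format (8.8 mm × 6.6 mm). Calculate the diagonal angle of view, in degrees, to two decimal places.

13.59°

Sensor diagonal = √(8.8² + 6.6²) = √121.0000 ≈ 11.0000 mm.
Angle of view α = 2·arctan(d/2f) with d = 11.0000 mm and f = 46.17 mm.
d/2f = 0.11912; arctan(0.11912) ≈ 6.7933°, so α ≈ 13.5867°.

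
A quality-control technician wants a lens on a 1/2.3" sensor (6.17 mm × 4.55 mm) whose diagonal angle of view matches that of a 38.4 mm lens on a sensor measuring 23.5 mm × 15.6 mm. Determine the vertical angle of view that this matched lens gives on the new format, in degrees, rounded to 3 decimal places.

Sensor diagonal = √(23.5² + 15.6²) = √795.6100 ≈ 28.2066 mm.
Sensor diagonal = √(6.17² + 4.55²) = √58.7714 ≈ 7.6663 mm.
Equal diagonal AOV ⇒ f₂ = f₁ · 7.6663/28.2066 = 38.4 × 0.27179 ≈ 10.4367 mm.
Vertical AOV on the new format = 2·arctan(4.55 / (2 × 10.4367)) = 2·arctan(0.21798) ≈ 24.5940°.

24.594°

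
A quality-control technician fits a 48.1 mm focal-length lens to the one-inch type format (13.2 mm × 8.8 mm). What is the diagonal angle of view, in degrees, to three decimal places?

Sensor diagonal = √(13.2² + 8.8²) = √251.6800 ≈ 15.8644 mm.
Angle of view α = 2·arctan(d/2f) with d = 15.8644 mm and f = 48.1 mm.
d/2f = 0.16491; arctan(0.16491) ≈ 9.3644°, so α ≈ 18.7288°.

18.729°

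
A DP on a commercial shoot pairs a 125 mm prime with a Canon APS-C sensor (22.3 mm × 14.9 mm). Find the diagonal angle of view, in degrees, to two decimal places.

Sensor diagonal = √(22.3² + 14.9²) = √719.3000 ≈ 26.8198 mm.
Angle of view α = 2·arctan(d/2f) with d = 26.8198 mm and f = 125 mm.
d/2f = 0.10728; arctan(0.10728) ≈ 6.1232°, so α ≈ 12.2464°.

12.25°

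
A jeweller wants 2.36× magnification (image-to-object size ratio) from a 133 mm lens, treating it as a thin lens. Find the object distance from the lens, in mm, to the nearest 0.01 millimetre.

With m = dᵢ/dₒ and 1/f = 1/dₒ + 1/dᵢ, substituting dᵢ = m·dₒ gives 1/f = (1 + 1/m)/dₒ, hence dₒ = f·(1 + 1/m).
dₒ = 133 × (1 + 1/2.36) = 133 × 1.42373 ≈ 189.356 mm.

189.36 mm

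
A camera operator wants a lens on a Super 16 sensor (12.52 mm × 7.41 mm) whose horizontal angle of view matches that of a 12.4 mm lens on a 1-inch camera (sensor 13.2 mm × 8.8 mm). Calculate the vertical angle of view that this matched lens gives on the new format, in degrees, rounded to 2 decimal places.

34.97°

Equal horizontal AOV ⇒ f₂ = f₁ · 12.52/13.2 = 12.4 × 0.94848 ≈ 11.7612 mm.
Vertical AOV on the new format = 2·arctan(7.41 / (2 × 11.7612)) = 2·arctan(0.31502) ≈ 34.9708°.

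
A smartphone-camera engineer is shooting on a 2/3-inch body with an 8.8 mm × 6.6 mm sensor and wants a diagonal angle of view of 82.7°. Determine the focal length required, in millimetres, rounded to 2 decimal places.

Sensor diagonal = √(8.8² + 6.6²) = √121.0000 ≈ 11.0000 mm.
From α = 2·arctan(d/2f) we get f = d / (2·tan(α/2)).
With d = 11.0000 mm and α/2 = 41.35°, tan(α/2) ≈ 0.88007, so f ≈ 11.0000 / 1.76014 ≈ 6.2495 mm.

6.25 mm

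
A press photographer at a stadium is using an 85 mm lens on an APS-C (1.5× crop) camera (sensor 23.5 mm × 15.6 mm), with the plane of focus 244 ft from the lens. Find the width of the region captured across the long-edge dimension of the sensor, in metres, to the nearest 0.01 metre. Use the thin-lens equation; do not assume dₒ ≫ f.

20.54 m

dₒ: 244 ft × 304.8 mm/ft = 74371.20 mm.
Similar triangles through the lens centre give W/dₒ = w/dᵢ; with 1/f = 1/dₒ + 1/dᵢ this gives W = w·(dₒ − f)/f.
W = 23.5 mm × (74371.2 − 85) / 85 = 23.5 × 873.9553 ≈ 20537.949 mm = 20.5379 m.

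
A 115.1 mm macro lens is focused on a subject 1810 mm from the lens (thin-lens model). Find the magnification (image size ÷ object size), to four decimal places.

0.0679×

Thin lens: 1/f = 1/dₒ + 1/dᵢ → 1/dᵢ = 1/115.1 − 1/1810 = 0.0081356 mm⁻¹, so dᵢ ≈ 122.9164 mm.
Magnification m = dᵢ/dₒ = 122.9164/1810 ≈ 0.06791.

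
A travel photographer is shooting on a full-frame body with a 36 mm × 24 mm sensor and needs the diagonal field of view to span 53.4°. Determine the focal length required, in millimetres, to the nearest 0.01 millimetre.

43.01 mm

Sensor diagonal = √(36² + 24²) = √1872.0000 ≈ 43.2666 mm.
From α = 2·arctan(d/2f) we get f = d / (2·tan(α/2)).
With d = 43.2666 mm and α/2 = 26.7°, tan(α/2) ≈ 0.50295, so f ≈ 43.2666 / 1.00590 ≈ 43.0130 mm.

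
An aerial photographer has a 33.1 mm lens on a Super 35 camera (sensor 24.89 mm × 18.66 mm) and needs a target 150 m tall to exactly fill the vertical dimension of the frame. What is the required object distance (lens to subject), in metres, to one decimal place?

266.1 m

W: 150 m = 150000 mm.
Magnification m = h/W = dᵢ/dₒ; combined with 1/f = 1/dₒ + 1/dᵢ this gives dₒ = f·(1 + W/h).
dₒ = 33.1 mm × (1 + 150000/18.66) = 33.1 × 8039.5852 ≈ 266110.270 mm = 266.11 m.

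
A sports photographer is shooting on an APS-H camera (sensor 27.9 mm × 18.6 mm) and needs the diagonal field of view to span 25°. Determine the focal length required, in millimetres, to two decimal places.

75.63 mm

Sensor diagonal = √(27.9² + 18.6²) = √1124.3700 ≈ 33.5316 mm.
From α = 2·arctan(d/2f) we get f = d / (2·tan(α/2)).
With d = 33.5316 mm and α/2 = 12.5°, tan(α/2) ≈ 0.22169, so f ≈ 33.5316 / 0.44339 ≈ 75.6257 mm.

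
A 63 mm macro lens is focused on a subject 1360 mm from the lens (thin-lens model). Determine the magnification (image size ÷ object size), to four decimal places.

0.0486×

Thin lens: 1/f = 1/dₒ + 1/dᵢ → 1/dᵢ = 1/63 − 1/1360 = 0.0151377 mm⁻¹, so dᵢ ≈ 66.0601 mm.
Magnification m = dᵢ/dₒ = 66.0601/1360 ≈ 0.04857.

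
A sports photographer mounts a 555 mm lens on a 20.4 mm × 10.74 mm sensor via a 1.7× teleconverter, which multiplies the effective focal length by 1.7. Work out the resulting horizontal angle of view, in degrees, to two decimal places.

Effective focal length f = 555 × 1.7 = 943.5 mm.
α = 2·arctan(20.4 / (2 × 943.5)) = 2·arctan(0.01081) ≈ 1.2388°.

1.24°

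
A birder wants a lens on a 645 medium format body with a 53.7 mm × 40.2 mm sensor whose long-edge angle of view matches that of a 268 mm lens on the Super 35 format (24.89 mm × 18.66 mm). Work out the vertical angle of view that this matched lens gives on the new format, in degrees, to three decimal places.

Equal long-edge AOV ⇒ f₂ = f₁ · 53.7/24.89 = 268 × 2.15749 ≈ 578.2081 mm.
Vertical AOV on the new format = 2·arctan(40.2 / (2 × 578.2081)) = 2·arctan(0.03476) ≈ 3.9819°.

3.982°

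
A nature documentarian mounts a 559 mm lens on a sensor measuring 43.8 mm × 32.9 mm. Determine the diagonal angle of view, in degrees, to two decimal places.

5.61°

Sensor diagonal = √(43.8² + 32.9²) = √3000.8500 ≈ 54.7800 mm.
Angle of view α = 2·arctan(d/2f) with d = 54.7800 mm and f = 559 mm.
d/2f = 0.04900; arctan(0.04900) ≈ 2.8051°, so α ≈ 5.6103°.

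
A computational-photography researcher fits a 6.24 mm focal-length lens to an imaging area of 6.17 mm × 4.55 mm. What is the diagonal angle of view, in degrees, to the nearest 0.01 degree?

63.12°

Sensor diagonal = √(6.17² + 4.55²) = √58.7714 ≈ 7.6663 mm.
Angle of view α = 2·arctan(d/2f) with d = 7.6663 mm and f = 6.24 mm.
d/2f = 0.61428; arctan(0.61428) ≈ 31.5617°, so α ≈ 63.1234°.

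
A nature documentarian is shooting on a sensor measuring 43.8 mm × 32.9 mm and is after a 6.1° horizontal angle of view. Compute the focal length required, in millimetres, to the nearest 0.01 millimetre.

From α = 2·arctan(w/2f) we get f = w / (2·tan(α/2)).
With w = 43.8 mm and α/2 = 3.05°, tan(α/2) ≈ 0.05328, so f ≈ 43.8 / 0.10657 ≈ 411.0138 mm.

411.01 mm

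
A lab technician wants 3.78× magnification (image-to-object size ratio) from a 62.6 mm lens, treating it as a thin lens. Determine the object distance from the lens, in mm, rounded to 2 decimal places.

79.16 mm

With m = dᵢ/dₒ and 1/f = 1/dₒ + 1/dᵢ, substituting dᵢ = m·dₒ gives 1/f = (1 + 1/m)/dₒ, hence dₒ = f·(1 + 1/m).
dₒ = 62.6 × (1 + 1/3.78) = 62.6 × 1.26455 ≈ 79.161 mm.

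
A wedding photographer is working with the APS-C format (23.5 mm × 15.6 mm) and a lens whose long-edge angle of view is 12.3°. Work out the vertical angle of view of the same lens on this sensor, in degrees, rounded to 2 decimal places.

From the long-edge AOV: f = 23.5 / (2·tan(6.15°)) = 23.5 / 0.21550 ≈ 109.0468 mm.
Vertical AOV = 2·arctan(15.6 / (2 × 109.0468)) = 2·arctan(0.07153) ≈ 8.1827°.

8.18°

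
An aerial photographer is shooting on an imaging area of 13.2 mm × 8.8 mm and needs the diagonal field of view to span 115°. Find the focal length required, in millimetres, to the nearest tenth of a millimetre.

5.1 mm

Sensor diagonal = √(13.2² + 8.8²) = √251.6800 ≈ 15.8644 mm.
From α = 2·arctan(d/2f) we get f = d / (2·tan(α/2)).
With d = 15.8644 mm and α/2 = 57.5°, tan(α/2) ≈ 1.56969, so f ≈ 15.8644 / 3.13937 ≈ 5.0534 mm.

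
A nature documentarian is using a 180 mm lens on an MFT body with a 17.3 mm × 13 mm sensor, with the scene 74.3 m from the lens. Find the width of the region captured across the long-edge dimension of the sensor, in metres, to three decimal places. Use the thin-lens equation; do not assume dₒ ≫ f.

7.124 m

dₒ: 74.3 m = 74300 mm.
Similar triangles through the lens centre give W/dₒ = w/dᵢ; with 1/f = 1/dₒ + 1/dᵢ this gives W = w·(dₒ − f)/f.
W = 17.3 mm × (74300 − 180) / 180 = 17.3 × 411.7778 ≈ 7123.756 mm = 7.12376 m.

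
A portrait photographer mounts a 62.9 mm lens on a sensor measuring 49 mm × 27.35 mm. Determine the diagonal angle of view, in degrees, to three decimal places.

Sensor diagonal = √(49² + 27.35²) = √3149.0225 ≈ 56.1162 mm.
Angle of view α = 2·arctan(d/2f) with d = 56.1162 mm and f = 62.9 mm.
d/2f = 0.44607; arctan(0.44607) ≈ 24.0404°, so α ≈ 48.0808°.

48.081°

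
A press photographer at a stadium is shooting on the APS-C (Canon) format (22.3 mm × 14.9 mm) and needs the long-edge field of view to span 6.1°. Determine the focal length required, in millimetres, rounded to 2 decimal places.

From α = 2·arctan(w/2f) we get f = w / (2·tan(α/2)).
With w = 22.3 mm and α/2 = 3.05°, tan(α/2) ≈ 0.05328, so f ≈ 22.3 / 0.10657 ≈ 209.2605 mm.

209.26 mm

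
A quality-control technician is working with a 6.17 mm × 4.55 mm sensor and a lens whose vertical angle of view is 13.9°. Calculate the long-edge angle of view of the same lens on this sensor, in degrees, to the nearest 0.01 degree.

From the vertical AOV: f = 4.55 / (2·tan(6.95°)) = 4.55 / 0.24380 ≈ 18.6630 mm.
Long-edge AOV = 2·arctan(6.17 / (2 × 18.6630)) = 2·arctan(0.16530) ≈ 18.7723°.

18.77°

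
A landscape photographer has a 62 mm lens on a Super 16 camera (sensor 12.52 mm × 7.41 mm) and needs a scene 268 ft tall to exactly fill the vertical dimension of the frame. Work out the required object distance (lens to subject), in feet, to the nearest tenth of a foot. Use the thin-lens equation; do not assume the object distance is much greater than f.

W: 268 ft × 304.8 mm/ft = 81686.40 mm.
Magnification m = h/W = dᵢ/dₒ; combined with 1/f = 1/dₒ + 1/dᵢ this gives dₒ = f·(1 + W/h).
dₒ = 62 mm × (1 + 81686.4/7.41) = 62 × 11024.8053 ≈ 683537.930 mm = 683537.930/304.8 ft = 2242.58 ft.

2242.6 ft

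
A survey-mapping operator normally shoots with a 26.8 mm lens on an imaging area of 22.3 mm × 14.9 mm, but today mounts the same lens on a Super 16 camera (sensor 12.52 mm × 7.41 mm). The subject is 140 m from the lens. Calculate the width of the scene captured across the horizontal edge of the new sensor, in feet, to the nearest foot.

The focal length stays 26.8 mm; the relevant sensor dimension is now w = 12.52 mm. Object distance dₒ = 140 m = 140000 mm.
Thin-lens field width W = w·(dₒ − f)/f = 12.52 × (140000 − 26.8)/26.8 ≈ 65390.465 mm = 65390.465/304.8 ft = 214.536 ft.

215 ft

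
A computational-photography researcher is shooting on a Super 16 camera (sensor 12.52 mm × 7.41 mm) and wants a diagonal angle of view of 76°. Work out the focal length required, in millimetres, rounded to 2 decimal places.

Sensor diagonal = √(12.52² + 7.41²) = √211.6585 ≈ 14.5485 mm.
From α = 2·arctan(d/2f) we get f = d / (2·tan(α/2)).
With d = 14.5485 mm and α/2 = 38°, tan(α/2) ≈ 0.78129, so f ≈ 14.5485 / 1.56257 ≈ 9.3106 mm.

9.31 mm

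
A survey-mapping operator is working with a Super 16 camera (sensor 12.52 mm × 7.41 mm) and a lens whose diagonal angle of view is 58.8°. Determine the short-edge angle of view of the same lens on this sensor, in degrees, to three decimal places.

Sensor diagonal = √(12.52² + 7.41²) = √211.6585 ≈ 14.5485 mm.
From the diagonal AOV: f = 14.5485 / (2·tan(29.4°)) = 14.5485 / 1.12694 ≈ 12.9097 mm.
Short-edge AOV = 2·arctan(7.41 / (2 × 12.9097)) = 2·arctan(0.28699) ≈ 32.0263°.

32.026°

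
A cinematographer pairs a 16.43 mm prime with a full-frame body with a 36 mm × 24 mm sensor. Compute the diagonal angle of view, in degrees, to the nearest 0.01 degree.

105.57°

Sensor diagonal = √(36² + 24²) = √1872.0000 ≈ 43.2666 mm.
Angle of view α = 2·arctan(d/2f) with d = 43.2666 mm and f = 16.43 mm.
d/2f = 1.31670; arctan(1.31670) ≈ 52.7842°, so α ≈ 105.5683°.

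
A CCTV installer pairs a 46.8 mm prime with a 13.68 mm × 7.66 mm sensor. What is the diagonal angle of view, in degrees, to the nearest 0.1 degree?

Sensor diagonal = √(13.68² + 7.66²) = √245.8180 ≈ 15.6786 mm.
Angle of view α = 2·arctan(d/2f) with d = 15.6786 mm and f = 46.8 mm.
d/2f = 0.16751; arctan(0.16751) ≈ 9.5091°, so α ≈ 19.0182°.

19.0°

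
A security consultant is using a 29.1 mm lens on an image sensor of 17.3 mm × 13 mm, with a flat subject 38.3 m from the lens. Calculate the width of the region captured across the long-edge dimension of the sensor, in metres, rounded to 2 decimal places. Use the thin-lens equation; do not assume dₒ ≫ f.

22.75 m

dₒ: 38.3 m = 38300 mm.
Similar triangles through the lens centre give W/dₒ = w/dᵢ; with 1/f = 1/dₒ + 1/dᵢ this gives W = w·(dₒ − f)/f.
W = 17.3 mm × (38300 − 29.1) / 29.1 = 17.3 × 1315.1512 ≈ 22752.116 mm = 22.7521 m.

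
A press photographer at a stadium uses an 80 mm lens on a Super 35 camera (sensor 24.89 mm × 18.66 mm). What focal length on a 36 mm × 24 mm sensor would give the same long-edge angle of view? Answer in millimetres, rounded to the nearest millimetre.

116 mm

Equal angle of view means equal width/f ratio, so f₂ = f₁ · (width₂/width₁) = 80 × 36/24.89.
f₂ = 80 × 1.44636 ≈ 115.709 mm.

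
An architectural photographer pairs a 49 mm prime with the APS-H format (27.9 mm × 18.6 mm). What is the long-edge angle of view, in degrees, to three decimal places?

Angle of view α = 2·arctan(w/2f) with w = 27.9 mm and f = 49 mm.
w/2f = 0.28469; arctan(0.28469) ≈ 15.8913°, so α ≈ 31.7827°.

31.783°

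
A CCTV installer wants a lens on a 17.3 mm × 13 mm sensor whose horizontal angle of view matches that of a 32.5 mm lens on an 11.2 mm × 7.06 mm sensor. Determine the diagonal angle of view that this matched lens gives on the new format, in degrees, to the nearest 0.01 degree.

24.33°

Equal horizontal AOV ⇒ f₂ = f₁ · 17.3/11.2 = 32.5 × 1.54464 ≈ 50.2009 mm.
Sensor diagonal = √(17.3² + 13²) = √468.2900 ≈ 21.6400 mm.
Diagonal AOV on the new format = 2·arctan(21.6400 / (2 × 50.2009)) = 2·arctan(0.21553) ≈ 24.3263°.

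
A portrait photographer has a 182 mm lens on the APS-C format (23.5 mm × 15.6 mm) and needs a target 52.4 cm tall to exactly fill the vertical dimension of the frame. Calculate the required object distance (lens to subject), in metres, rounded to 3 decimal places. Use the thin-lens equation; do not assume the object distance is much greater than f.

W: 52.4 cm = 524 mm.
Magnification m = h/W = dᵢ/dₒ; combined with 1/f = 1/dₒ + 1/dᵢ this gives dₒ = f·(1 + W/h).
dₒ = 182 mm × (1 + 524/15.6) = 182 × 34.5897 ≈ 6295.333 mm = 6.29533 m.

6.295 m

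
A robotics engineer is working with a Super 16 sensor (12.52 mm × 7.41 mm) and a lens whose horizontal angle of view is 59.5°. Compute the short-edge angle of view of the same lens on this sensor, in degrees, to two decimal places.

From the horizontal AOV: f = 12.52 / (2·tan(29.75°)) = 12.52 / 1.14309 ≈ 10.9527 mm.
Short-edge AOV = 2·arctan(7.41 / (2 × 10.9527)) = 2·arctan(0.33827) ≈ 37.3785°.

37.38°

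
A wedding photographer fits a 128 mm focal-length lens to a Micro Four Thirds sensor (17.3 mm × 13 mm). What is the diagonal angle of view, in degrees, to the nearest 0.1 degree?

9.7°

Sensor diagonal = √(17.3² + 13²) = √468.2900 ≈ 21.6400 mm.
Angle of view α = 2·arctan(d/2f) with d = 21.6400 mm and f = 128 mm.
d/2f = 0.08453; arctan(0.08453) ≈ 4.8318°, so α ≈ 9.6636°.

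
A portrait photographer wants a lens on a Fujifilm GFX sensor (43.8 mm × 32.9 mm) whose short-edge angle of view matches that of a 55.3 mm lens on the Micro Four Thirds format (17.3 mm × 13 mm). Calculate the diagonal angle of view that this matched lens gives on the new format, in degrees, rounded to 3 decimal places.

22.147°

Equal short-edge AOV ⇒ f₂ = f₁ · 32.9/13 = 55.3 × 2.53077 ≈ 139.9515 mm.
Sensor diagonal = √(43.8² + 32.9²) = √3000.8500 ≈ 54.7800 mm.
Diagonal AOV on the new format = 2·arctan(54.7800 / (2 × 139.9515)) = 2·arctan(0.19571) ≈ 22.1469°.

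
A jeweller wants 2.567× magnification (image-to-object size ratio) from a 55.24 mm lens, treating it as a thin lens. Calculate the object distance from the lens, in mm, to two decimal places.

76.76 mm

With m = dᵢ/dₒ and 1/f = 1/dₒ + 1/dᵢ, substituting dᵢ = m·dₒ gives 1/f = (1 + 1/m)/dₒ, hence dₒ = f·(1 + 1/m).
dₒ = 55.24 × (1 + 1/2.567) = 55.24 × 1.38956 ≈ 76.759 mm.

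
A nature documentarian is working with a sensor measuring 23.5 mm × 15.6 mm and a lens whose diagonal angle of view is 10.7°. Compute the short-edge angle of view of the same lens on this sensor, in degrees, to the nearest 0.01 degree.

5.93°

Sensor diagonal = √(23.5² + 15.6²) = √795.6100 ≈ 28.2066 mm.
From the diagonal AOV: f = 28.2066 / (2·tan(5.35°)) = 28.2066 / 0.18729 ≈ 150.5997 mm.
Short-edge AOV = 2·arctan(15.6 / (2 × 150.5997)) = 2·arctan(0.05179) ≈ 5.9297°.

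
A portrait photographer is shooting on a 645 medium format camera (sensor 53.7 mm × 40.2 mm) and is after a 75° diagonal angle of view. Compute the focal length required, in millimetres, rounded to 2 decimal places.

Sensor diagonal = √(53.7² + 40.2²) = √4499.7300 ≈ 67.0800 mm.
From α = 2·arctan(d/2f) we get f = d / (2·tan(α/2)).
With d = 67.0800 mm and α/2 = 37.5°, tan(α/2) ≈ 0.76733, so f ≈ 67.0800 / 1.53465 ≈ 43.7102 mm.

43.71 mm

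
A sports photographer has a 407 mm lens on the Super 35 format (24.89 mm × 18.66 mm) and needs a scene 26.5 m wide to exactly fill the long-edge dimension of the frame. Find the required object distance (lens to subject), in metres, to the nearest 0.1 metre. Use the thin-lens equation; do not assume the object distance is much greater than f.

W: 26.5 m = 26500 mm.
Magnification m = w/W = dᵢ/dₒ; combined with 1/f = 1/dₒ + 1/dᵢ this gives dₒ = f·(1 + W/w).
dₒ = 407 mm × (1 + 26500/24.89) = 407 × 1065.6846 ≈ 433733.637 mm = 433.734 m.

433.7 m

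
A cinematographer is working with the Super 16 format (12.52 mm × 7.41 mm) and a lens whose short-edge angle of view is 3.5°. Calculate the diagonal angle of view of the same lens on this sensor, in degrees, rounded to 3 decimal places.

6.866°

From the short-edge AOV: f = 7.41 / (2·tan(1.75°)) = 7.41 / 0.06111 ≈ 121.2656 mm.
Sensor diagonal = √(12.52² + 7.41²) = √211.6585 ≈ 14.5485 mm.
Diagonal AOV = 2·arctan(14.5485 / (2 × 121.2656)) = 2·arctan(0.05999) ≈ 6.8657°.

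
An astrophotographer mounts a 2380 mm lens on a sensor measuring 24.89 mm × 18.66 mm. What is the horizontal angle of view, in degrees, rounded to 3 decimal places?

Angle of view α = 2·arctan(w/2f) with w = 24.89 mm and f = 2380 mm.
w/2f = 0.00523; arctan(0.00523) ≈ 0.2996°, so α ≈ 0.5992°.

0.599°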